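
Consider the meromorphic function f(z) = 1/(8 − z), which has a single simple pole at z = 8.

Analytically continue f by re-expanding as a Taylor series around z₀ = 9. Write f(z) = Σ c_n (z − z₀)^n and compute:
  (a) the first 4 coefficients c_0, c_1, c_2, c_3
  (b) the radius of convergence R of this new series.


Let w = z − z₀, so z = z₀ + w.
Then 8 − z = 8 − (z₀ + w) = (8 − z₀) − w = -1 − w.
f(z) = 1/(-1 − w) = (1/(-1)) · 1/(1 − w/(-1)) = Σ_{n≥0} w^n / (-1)^(n+1).
So c_n = 1/(-1)^(n+1):
  c_0 = 1/(-1)^1 = -1.
  c_1 = 1/(-1)^2 = 1.
  c_2 = 1/(-1)^3 = -1.
  c_3 = 1/(-1)^4 = 1.
The series is valid for |w/d| < 1, i.e. |z − z₀| < |d|.
Radius of convergence: R = |8 − z₀| = |-1| = 1 (distance from z₀ to the singularity z = 8).

c_0 = -1, c_1 = 1, c_2 = -1, c_3 = 1; R = 1.


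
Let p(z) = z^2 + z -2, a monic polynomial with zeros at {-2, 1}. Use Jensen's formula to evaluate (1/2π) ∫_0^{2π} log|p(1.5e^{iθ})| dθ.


Zeros: -2, 1; r = 1.5.
Inside |z| < r: 1. Outside (|z| ≥ r): -2.
p(0) = -2, so log|p(0)| = log(2) = 0.6931.
Apply Jensen: I(r) = log|p(0)| + Σ_k log(r/|z_k|), summed over zeros inside |z| < r.
  log(r/|z_k|) for z_k = 1: log(1.5/1) = 0.4055
  Outside zeros (-2) contribute nothing to the Jensen sum.
Sum over inside zeros: 0.4055.
I(r) = log|p(0)| + (inside sum) = 0.6931 + 0.4055 = 1.0986.
Note: since some zeros are outside |z| ≤ r, the simplified n·log(r) form does NOT apply — only the inside zeros contribute.

I(r) ≈ 1.0986.


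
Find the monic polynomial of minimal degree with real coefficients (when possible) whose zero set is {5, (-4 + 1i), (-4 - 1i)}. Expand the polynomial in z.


The polynomial is p(z) = ∏_{α ∈ S} (z − α), where S = {5, (-4 + 1i), (-4 - 1i)}.
Expanding the product yields: p(z) = z^3 + 3·z^2 -23·z -85.
Note conjugate pairs combine to real quadratics: (z − (-4+1i))(z − (-4−1i)) = z² + 8z + 17.
The resulting polynomial has degree 3 and real coefficients as required.

p(z) = z^3 + 3·z^2 -23·z -85.


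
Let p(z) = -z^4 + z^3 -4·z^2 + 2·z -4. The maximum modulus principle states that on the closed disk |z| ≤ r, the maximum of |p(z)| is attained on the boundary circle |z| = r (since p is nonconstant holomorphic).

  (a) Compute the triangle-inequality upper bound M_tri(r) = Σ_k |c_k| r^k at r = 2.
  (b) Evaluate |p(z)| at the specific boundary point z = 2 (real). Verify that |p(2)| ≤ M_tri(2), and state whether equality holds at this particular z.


Coefficients: c_0 = -4, c_1 = 2, c_2 = -4, c_3 = 1, c_4 = -1. Radius r = 2.
Part (a). Triangle bound: M_tri(r) = Σ_k |c_k| r^k
  = |-4|·2^0 + |2|·2^1 + |-4|·2^2 + |1|·2^3 + |-1|·2^4
  = 4 + 4 + 16 + 8 + 16 = 48.
This bounds M(r) := max_{|z|=r} |p(z)| from above; equality holds iff all terms c_k z^k can be made to align in phase at a single z on |z|=r.
Part (b). At z = 2 (real, on the circle |z| = r):
  p(2) = (-4)·2^0 + (2)·2^1 + (-4)·2^2 + (1)·2^3 + (-1)·2^4 = -24.
  |p(2)| = 24.
Check: |p(2)| = 24 ≤ 48 = M_tri(2). ✓ Equality does not hold at z = 2 (the coefficients have mixed signs, so the terms do not all align in phase there).

M_tri(2) = 48; |p(2)| = 24; equality at z=2: no.


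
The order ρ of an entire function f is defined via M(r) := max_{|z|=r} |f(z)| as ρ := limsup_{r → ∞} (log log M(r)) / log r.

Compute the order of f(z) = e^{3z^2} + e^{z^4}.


Each summand is entire of order 2 and 4 respectively (as in the single-exponential case). The order of a sum is at most the max of the orders, so ρ ≤ 4. For the lower bound: on |z|=r choose arg z so that 1z^4 is real positive; then |e^{1z^4}| = e^{1r^4} while |e^{3z^2}| ≤ e^{3r^2} = o(e^{1r^4}). So |f| ≥ e^{1r^4}(1 − o(1)) and ρ ≥ 4. Hence ρ = max(2, 4) = 4.
Therefore ρ = 4.

Order ρ = 4.


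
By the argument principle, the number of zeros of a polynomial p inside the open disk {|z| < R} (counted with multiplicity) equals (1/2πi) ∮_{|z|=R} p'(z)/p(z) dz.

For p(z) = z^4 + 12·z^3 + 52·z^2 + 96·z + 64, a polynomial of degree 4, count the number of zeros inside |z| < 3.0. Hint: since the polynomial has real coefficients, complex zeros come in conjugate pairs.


The zeros of p are: -4, -2, -4, -2.
Their magnitudes are: 4, 2, 4, 2.
Zeros with |z| < R = 3.0: -2, -2.
Count = 2.
By the argument principle, (1/2πi) ∮_{|z|=R} p'(z)/p(z) dz equals exactly this count.

Number of zeros inside |z| < 3.0: 2.


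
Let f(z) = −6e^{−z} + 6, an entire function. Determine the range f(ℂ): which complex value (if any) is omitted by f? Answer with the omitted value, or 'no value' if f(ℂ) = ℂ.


Little Picard bounds the complement of f(ℂ) to at most one point.
e^{−z} is never zero on ℂ, so -6·e^{−z} takes every value in ℂ ∖ {0}. Adding 6 shifts the range to ℂ ∖ {6}. Thus f omits exactly the value 6.

Omitted value: 6.


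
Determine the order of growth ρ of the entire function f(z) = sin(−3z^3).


Write sin(w) = (e^{iw} ± e^{−iw})/(2 or 2i), so |sin(w)| ≤ e^{|w|}. With w = −3z^3, |w| ≤ 3r^3 + 0 on |z|=r, giving M(r) ≤ e^{3r^3 + 0} and ρ ≤ 3. For the lower bound, choose z on |z|=r with -3z^3 purely imaginary of modulus 3r^3; then |sin(−3z^3)| grows like e^{3r^3}/2, so ρ ≥ 3. Hence ρ = 3.
Therefore ρ = 3.

Order ρ = 3.


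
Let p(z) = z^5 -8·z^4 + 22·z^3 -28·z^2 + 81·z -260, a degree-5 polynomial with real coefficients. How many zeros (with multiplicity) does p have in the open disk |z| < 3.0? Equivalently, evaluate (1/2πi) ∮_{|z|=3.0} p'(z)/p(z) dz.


The zeros of p are: (-1 + 2i), (-1 - 2i), 4, (3 + 2i), (3 - 2i).
Their magnitudes are: 2.236, 2.236, 4, 3.606, 3.606.
Zeros with |z| < R = 3.0: (-1 + 2i), (-1 - 2i).
Count = 2.
By the argument principle, (1/2πi) ∮_{|z|=R} p'(z)/p(z) dz equals exactly this count.

Number of zeros inside |z| < 3.0: 2.


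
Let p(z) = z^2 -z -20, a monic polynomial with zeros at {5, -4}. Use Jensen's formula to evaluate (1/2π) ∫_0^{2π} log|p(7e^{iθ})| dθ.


Zeros: -4, 5; r = 7.
Inside |z| < r: -4, 5. Outside (|z| ≥ r): ∅.
p(0) = -20, so log|p(0)| = log(20) = 2.9957.
Apply Jensen: I(r) = log|p(0)| + Σ_k log(r/|z_k|), summed over zeros inside |z| < r.
  log(r/|z_k|) for z_k = 5: log(7/5) = 0.3365
  log(r/|z_k|) for z_k = -4: log(7/4) = 0.5596
Sum over inside zeros: 0.8961.
I(r) = log|p(0)| + (inside sum) = 2.9957 + 0.8961 = 3.8918.
Closed form (all zeros inside, monic): I(r) = n·log(r) = 2·log(7) = 3.8918. ✓

I(r) ≈ 3.8918.


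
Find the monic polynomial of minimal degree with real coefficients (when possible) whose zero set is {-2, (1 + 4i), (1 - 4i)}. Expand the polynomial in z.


The polynomial is p(z) = ∏_{α ∈ S} (z − α), where S = {-2, (1 + 4i), (1 - 4i)}.
Expanding the product yields: p(z) = z^3 + 13·z + 34.
Note conjugate pairs combine to real quadratics: (z − (1+4i))(z − (1−4i)) = z² − 2z + 17.
The resulting polynomial has degree 3 and real coefficients as required.

p(z) = z^3 + 13·z + 34.


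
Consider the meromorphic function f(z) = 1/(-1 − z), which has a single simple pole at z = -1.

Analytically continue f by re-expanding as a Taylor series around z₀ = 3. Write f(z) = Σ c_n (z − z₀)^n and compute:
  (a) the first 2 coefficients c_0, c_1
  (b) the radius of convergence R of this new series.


Let w = z − z₀, so z = z₀ + w.
Then -1 − z = -1 − (z₀ + w) = (-1 − z₀) − w = -4 − w.
f(z) = 1/(-4 − w) = (1/(-4)) · 1/(1 − w/(-4)) = Σ_{n≥0} w^n / (-4)^(n+1).
So c_n = 1/(-4)^(n+1):
  c_0 = 1/(-4)^1 = -1/4.
  c_1 = 1/(-4)^2 = 1/16.
The series is valid for |w/d| < 1, i.e. |z − z₀| < |d|.
Radius of convergence: R = |-1 − z₀| = |-4| = 4 (distance from z₀ to the singularity z = -1).

c_0 = -1/4, c_1 = 1/16; R = 4.


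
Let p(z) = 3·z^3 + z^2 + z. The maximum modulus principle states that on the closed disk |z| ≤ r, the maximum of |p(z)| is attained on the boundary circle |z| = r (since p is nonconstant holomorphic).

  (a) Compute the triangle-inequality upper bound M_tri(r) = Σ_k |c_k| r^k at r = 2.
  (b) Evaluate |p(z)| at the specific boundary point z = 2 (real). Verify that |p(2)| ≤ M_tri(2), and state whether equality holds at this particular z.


Coefficients: c_0 = 0, c_1 = 1, c_2 = 1, c_3 = 3. Radius r = 2.
Part (a). Triangle bound: M_tri(r) = Σ_k |c_k| r^k
  = |0|·2^0 + |1|·2^1 + |1|·2^2 + |3|·2^3
  = 0 + 2 + 4 + 24 = 30.
This bounds M(r) := max_{|z|=r} |p(z)| from above; equality holds iff all terms c_k z^k can be made to align in phase at a single z on |z|=r.
Part (b). At z = 2 (real, on the circle |z| = r):
  p(2) = (0)·2^0 + (1)·2^1 + (1)·2^2 + (3)·2^3 = 30.
  |p(2)| = 30.
Since all nonzero coefficients share the same sign, |p(2)| = 30 = M_tri(2); the triangle bound is attained at z = 2, so in fact M(r) = 30.

M_tri(2) = 30; |p(2)| = 30; equality at z=2: yes.


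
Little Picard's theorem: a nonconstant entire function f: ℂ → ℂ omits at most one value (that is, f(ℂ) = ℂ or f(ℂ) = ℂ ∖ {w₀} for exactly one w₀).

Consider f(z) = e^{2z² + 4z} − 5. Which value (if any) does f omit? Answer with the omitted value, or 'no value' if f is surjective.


Little Picard bounds the complement of f(ℂ) to at most one point.
The exponent g(z) = 2z² + 4z is a nonconstant polynomial, hence surjective onto ℂ. So e^{g(z)} takes every value in {e^w : w ∈ ℂ} = ℂ ∖ {0}. Adding -5 shifts the range to ℂ ∖ {-5}. f omits exactly -5.

Omitted value: -5.


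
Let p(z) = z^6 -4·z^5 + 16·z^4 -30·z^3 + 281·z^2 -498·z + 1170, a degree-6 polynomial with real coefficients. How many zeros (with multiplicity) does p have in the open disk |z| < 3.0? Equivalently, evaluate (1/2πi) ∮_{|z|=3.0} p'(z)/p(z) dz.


The zeros of p are: (3 + 3i), (3 - 3i), (1 + 2i), (1 - 2i), (-2 + 3i), (-2 - 3i).
Their magnitudes are: 4.243, 4.243, 2.236, 2.236, 3.606, 3.606.
Zeros with |z| < R = 3.0: (1 + 2i), (1 - 2i).
Count = 2.
By the argument principle, (1/2πi) ∮_{|z|=R} p'(z)/p(z) dz equals exactly this count.

Number of zeros inside |z| < 3.0: 2.


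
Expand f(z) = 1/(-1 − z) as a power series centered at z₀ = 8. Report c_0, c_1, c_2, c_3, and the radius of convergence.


Let w = z − z₀, so z = z₀ + w.
Then -1 − z = -1 − (z₀ + w) = (-1 − z₀) − w = -9 − w.
f(z) = 1/(-9 − w) = (1/(-9)) · 1/(1 − w/(-9)) = Σ_{n≥0} w^n / (-9)^(n+1).
So c_n = 1/(-9)^(n+1):
  c_0 = 1/(-9)^1 = -1/9.
  c_1 = 1/(-9)^2 = 1/81.
  c_2 = 1/(-9)^3 = -1/729.
  c_3 = 1/(-9)^4 = 1/6561.
The series is valid for |w/d| < 1, i.e. |z − z₀| < |d|.
Radius of convergence: R = |-1 − z₀| = |-9| = 9 (distance from z₀ to the singularity z = -1).

c_0 = -1/9, c_1 = 1/81, c_2 = -1/729, c_3 = 1/6561; R = 9.


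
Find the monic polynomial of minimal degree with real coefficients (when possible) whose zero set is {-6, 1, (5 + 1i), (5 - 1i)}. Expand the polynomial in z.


The polynomial is p(z) = ∏_{α ∈ S} (z − α), where S = {-6, 1, (5 + 1i), (5 - 1i)}.
Expanding the product yields: p(z) = z^4 -5·z^3 -30·z^2 + 190·z -156.
Note conjugate pairs combine to real quadratics: (z − (5+1i))(z − (5−1i)) = z² − 10z + 26.
The resulting polynomial has degree 4 and real coefficients as required.

p(z) = z^4 -5·z^3 -30·z^2 + 190·z -156.


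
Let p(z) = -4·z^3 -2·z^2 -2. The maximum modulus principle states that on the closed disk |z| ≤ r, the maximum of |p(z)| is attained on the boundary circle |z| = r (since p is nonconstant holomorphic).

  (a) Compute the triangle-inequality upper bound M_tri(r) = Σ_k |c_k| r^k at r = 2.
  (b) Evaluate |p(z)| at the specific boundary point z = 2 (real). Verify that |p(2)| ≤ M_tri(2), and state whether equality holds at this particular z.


Coefficients: c_0 = -2, c_1 = 0, c_2 = -2, c_3 = -4. Radius r = 2.
Part (a). Triangle bound: M_tri(r) = Σ_k |c_k| r^k
  = |-2|·2^0 + |0|·2^1 + |-2|·2^2 + |-4|·2^3
  = 2 + 0 + 8 + 32 = 42.
This bounds M(r) := max_{|z|=r} |p(z)| from above; equality holds iff all terms c_k z^k can be made to align in phase at a single z on |z|=r.
Part (b). At z = 2 (real, on the circle |z| = r):
  p(2) = (-2)·2^0 + (0)·2^1 + (-2)·2^2 + (-4)·2^3 = -42.
  |p(2)| = 42.
Since all nonzero coefficients share the same sign, |p(2)| = 42 = M_tri(2); the triangle bound is attained at z = 2, so in fact M(r) = 42.

M_tri(2) = 42; |p(2)| = 42; equality at z=2: yes.


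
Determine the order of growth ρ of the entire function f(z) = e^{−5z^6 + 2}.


|e^{−5z^6 + 2}| = e^{Re(-5·z^6) + 2} ≤ e^{5|z|^6 + 2} = e^{5r^6 + 2} on |z| = r, so ρ ≤ 6. Choosing z on |z|=r so that -5·z^6 is real positive (always possible by picking arg z appropriately) gives |f(z)| = e^{5r^6 + 2}, matching the bound. The additive constant 2 does not affect log log M(r) ~ 6·log r. Hence ρ = 6.
Therefore ρ = 6.

Order ρ = 6.


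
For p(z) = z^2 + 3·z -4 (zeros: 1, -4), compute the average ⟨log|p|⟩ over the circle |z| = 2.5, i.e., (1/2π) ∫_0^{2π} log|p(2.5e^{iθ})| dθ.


Zeros: -4, 1; r = 2.5.
Inside |z| < r: 1. Outside (|z| ≥ r): -4.
p(0) = -4, so log|p(0)| = log(4) = 1.3863.
Apply Jensen: I(r) = log|p(0)| + Σ_k log(r/|z_k|), summed over zeros inside |z| < r.
  log(r/|z_k|) for z_k = 1: log(2.5/1) = 0.9163
  Outside zeros (-4) contribute nothing to the Jensen sum.
Sum over inside zeros: 0.9163.
I(r) = log|p(0)| + (inside sum) = 1.3863 + 0.9163 = 2.3026.
Note: since some zeros are outside |z| ≤ r, the simplified n·log(r) form does NOT apply — only the inside zeros contribute.

I(r) ≈ 2.3026.


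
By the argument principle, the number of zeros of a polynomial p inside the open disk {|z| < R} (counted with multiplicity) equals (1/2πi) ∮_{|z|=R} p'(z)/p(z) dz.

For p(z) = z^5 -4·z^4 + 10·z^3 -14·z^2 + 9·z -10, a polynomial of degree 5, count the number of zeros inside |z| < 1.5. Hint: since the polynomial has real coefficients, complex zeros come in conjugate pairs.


The zeros of p are: 2, (0 + 1i), (0 - 1i), (1 + 2i), (1 - 2i).
Their magnitudes are: 2, 1, 1, 2.236, 2.236.
Zeros with |z| < R = 1.5: (0 + 1i), (0 - 1i).
Count = 2.
By the argument principle, (1/2πi) ∮_{|z|=R} p'(z)/p(z) dz equals exactly this count.

Number of zeros inside |z| < 1.5: 2.


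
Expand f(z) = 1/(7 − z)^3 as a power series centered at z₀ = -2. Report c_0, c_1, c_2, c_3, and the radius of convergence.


Let w = z − z₀, so z = z₀ + w.
Then 7 − z = 7 − (z₀ + w) = (7 − z₀) − w = 9 − w.
f(z) = 1/(9 − w)^3 = (1/(9)^3) · (1 − w/(9))^{−3}.
By the binomial series (1−u)^{−3} = Σ_{n≥0} C(n+2, 2) u^n for |u|<1, with u = w/(9):
  c_n = C(n+2, 2) / (9)^(n+3).
  c_0 = 1/(9)^3 = 1/729.
  c_1 = 3/(9)^4 = 1/2187.
  c_2 = 6/(9)^5 = 2/19683.
  c_3 = 10/(9)^6 = 10/531441.
The series is valid for |w/d| < 1, i.e. |z − z₀| < |d|.
Radius of convergence: R = |7 − z₀| = |9| = 9 (distance from z₀ to the singularity z = 7).

c_0 = 1/729, c_1 = 1/2187, c_2 = 2/19683, c_3 = 10/531441; R = 9.


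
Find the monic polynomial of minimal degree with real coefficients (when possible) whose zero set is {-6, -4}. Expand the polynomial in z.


The polynomial is p(z) = ∏_{α ∈ S} (z − α), where S = {-6, -4}.
Expanding the product yields: p(z) = z^2 + 10·z + 24.
The resulting polynomial has degree 2 and real coefficients as required.

p(z) = z^2 + 10·z + 24.


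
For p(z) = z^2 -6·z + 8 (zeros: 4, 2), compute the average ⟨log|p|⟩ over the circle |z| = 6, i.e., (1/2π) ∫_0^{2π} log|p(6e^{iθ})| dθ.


Zeros: 2, 4; r = 6.
Inside |z| < r: 2, 4. Outside (|z| ≥ r): ∅.
p(0) = 8, so log|p(0)| = log(8) = 2.0794.
Apply Jensen: I(r) = log|p(0)| + Σ_k log(r/|z_k|), summed over zeros inside |z| < r.
  log(r/|z_k|) for z_k = 4: log(6/4) = 0.4055
  log(r/|z_k|) for z_k = 2: log(6/2) = 1.0986
Sum over inside zeros: 1.5041.
I(r) = log|p(0)| + (inside sum) = 2.0794 + 1.5041 = 3.5835.
Closed form (all zeros inside, monic): I(r) = n·log(r) = 2·log(6) = 3.5835. ✓

I(r) ≈ 3.5835.


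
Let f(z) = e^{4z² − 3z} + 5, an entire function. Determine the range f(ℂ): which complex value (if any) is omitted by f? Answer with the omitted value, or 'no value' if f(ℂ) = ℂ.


Little Picard bounds the complement of f(ℂ) to at most one point.
The exponent g(z) = 4z² − 3z is a nonconstant polynomial, hence surjective onto ℂ. So e^{g(z)} takes every value in {e^w : w ∈ ℂ} = ℂ ∖ {0}. Adding 5 shifts the range to ℂ ∖ {5}. f omits exactly 5.

Omitted value: 5.


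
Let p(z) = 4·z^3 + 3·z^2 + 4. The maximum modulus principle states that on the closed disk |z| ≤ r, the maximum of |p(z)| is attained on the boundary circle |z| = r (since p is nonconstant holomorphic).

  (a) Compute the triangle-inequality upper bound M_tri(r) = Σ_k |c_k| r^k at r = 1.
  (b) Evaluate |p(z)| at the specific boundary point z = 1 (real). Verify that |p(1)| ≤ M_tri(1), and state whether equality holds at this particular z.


Coefficients: c_0 = 4, c_1 = 0, c_2 = 3, c_3 = 4. Radius r = 1.
Part (a). Triangle bound: M_tri(r) = Σ_k |c_k| r^k
  = |4|·1^0 + |0|·1^1 + |3|·1^2 + |4|·1^3
  = 4 + 0 + 3 + 4 = 11.
This bounds M(r) := max_{|z|=r} |p(z)| from above; equality holds iff all terms c_k z^k can be made to align in phase at a single z on |z|=r.
Part (b). At z = 1 (real, on the circle |z| = r):
  p(1) = (4)·1^0 + (0)·1^1 + (3)·1^2 + (4)·1^3 = 11.
  |p(1)| = 11.
Since all nonzero coefficients share the same sign, |p(1)| = 11 = M_tri(1); the triangle bound is attained at z = 1, so in fact M(r) = 11.

M_tri(1) = 11; |p(1)| = 11; equality at z=1: yes.


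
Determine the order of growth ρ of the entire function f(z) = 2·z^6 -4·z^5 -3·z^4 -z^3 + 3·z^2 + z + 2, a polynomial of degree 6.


|f(z)| ≤ Σ|c_k|·r^k = O(r^6) as r → ∞. Polynomial growth is O(e^{r^ε}) for every ε > 0 (since r^6/e^{r^ε} → 0), so ρ ≤ ε for all ε > 0, i.e. ρ = 0. Every nonconstant polynomial has order 0.
Therefore ρ = 0.

Order ρ = 0.


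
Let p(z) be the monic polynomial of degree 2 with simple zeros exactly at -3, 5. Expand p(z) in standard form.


The polynomial is p(z) = ∏_{α ∈ S} (z − α), where S = {-3, 5}.
Expanding the product yields: p(z) = z^2 -2·z -15.
The resulting polynomial has degree 2 and real coefficients as required.

p(z) = z^2 -2·z -15.


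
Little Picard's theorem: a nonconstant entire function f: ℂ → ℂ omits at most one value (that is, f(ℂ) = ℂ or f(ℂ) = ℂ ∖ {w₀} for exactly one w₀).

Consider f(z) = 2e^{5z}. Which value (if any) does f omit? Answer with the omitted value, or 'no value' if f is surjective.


Little Picard bounds the complement of f(ℂ) to at most one point.
e^{5z} is never zero on ℂ, so 2·e^{5z} takes every value in ℂ ∖ {0}. Adding 0 shifts the range to ℂ ∖ {0}. Thus f omits exactly the value 0.

Omitted value: 0.


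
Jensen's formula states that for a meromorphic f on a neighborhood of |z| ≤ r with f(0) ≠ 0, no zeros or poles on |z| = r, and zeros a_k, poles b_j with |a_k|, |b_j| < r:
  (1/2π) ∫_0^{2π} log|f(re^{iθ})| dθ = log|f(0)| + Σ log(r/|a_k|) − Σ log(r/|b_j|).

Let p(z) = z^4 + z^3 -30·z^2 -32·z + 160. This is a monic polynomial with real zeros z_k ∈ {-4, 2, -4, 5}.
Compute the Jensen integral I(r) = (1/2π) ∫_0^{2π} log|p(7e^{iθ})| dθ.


Zeros: -4, -4, 2, 5; r = 7.
Inside |z| < r: -4, -4, 2, 5. Outside (|z| ≥ r): ∅.
p(0) = 160, so log|p(0)| = log(160) = 5.0752.
Apply Jensen: I(r) = log|p(0)| + Σ_k log(r/|z_k|), summed over zeros inside |z| < r.
  log(r/|z_k|) for z_k = -4: log(7/4) = 0.5596
  log(r/|z_k|) for z_k = 2: log(7/2) = 1.2528
  log(r/|z_k|) for z_k = -4: log(7/4) = 0.5596
  log(r/|z_k|) for z_k = 5: log(7/5) = 0.3365
Sum over inside zeros: 2.7085.
I(r) = log|p(0)| + (inside sum) = 5.0752 + 2.7085 = 7.7836.
Closed form (all zeros inside, monic): I(r) = n·log(r) = 4·log(7) = 7.7836. ✓

I(r) ≈ 7.7836.


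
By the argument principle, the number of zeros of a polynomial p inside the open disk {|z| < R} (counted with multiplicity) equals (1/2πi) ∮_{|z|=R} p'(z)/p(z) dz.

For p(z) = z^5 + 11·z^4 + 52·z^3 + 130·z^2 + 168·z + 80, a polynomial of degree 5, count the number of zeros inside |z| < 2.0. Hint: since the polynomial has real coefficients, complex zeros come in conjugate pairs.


The zeros of p are: (-2 + 2i), (-2 - 2i), (-3 + 1i), (-3 - 1i), -1.
Their magnitudes are: 2.828, 2.828, 3.162, 3.162, 1.
Zeros with |z| < R = 2.0: -1.
Count = 1.
By the argument principle, (1/2πi) ∮_{|z|=R} p'(z)/p(z) dz equals exactly this count.

Number of zeros inside |z| < 2.0: 1.


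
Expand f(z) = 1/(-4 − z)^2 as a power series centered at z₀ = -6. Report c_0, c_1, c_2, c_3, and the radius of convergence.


Let w = z − z₀, so z = z₀ + w.
Then -4 − z = -4 − (z₀ + w) = (-4 − z₀) − w = 2 − w.
f(z) = 1/(2 − w)^2 = (1/(2)^2) · (1 − w/(2))^{−2}.
By the binomial series (1−u)^{−2} = Σ_{n≥0} C(n+1, 1) u^n for |u|<1, with u = w/(2):
  c_n = C(n+1, 1) / (2)^(n+2).
  c_0 = 1/(2)^2 = 1/4.
  c_1 = 2/(2)^3 = 1/4.
  c_2 = 3/(2)^4 = 3/16.
  c_3 = 4/(2)^5 = 1/8.
The series is valid for |w/d| < 1, i.e. |z − z₀| < |d|.
Radius of convergence: R = |-4 − z₀| = |2| = 2 (distance from z₀ to the singularity z = -4).

c_0 = 1/4, c_1 = 1/4, c_2 = 3/16, c_3 = 1/8; R = 2.


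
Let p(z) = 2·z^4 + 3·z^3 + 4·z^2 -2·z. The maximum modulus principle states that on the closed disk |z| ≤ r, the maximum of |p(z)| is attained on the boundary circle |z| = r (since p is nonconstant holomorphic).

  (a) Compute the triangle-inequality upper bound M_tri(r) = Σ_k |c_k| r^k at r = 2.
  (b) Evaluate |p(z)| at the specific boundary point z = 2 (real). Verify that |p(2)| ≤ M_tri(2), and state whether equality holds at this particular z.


Coefficients: c_0 = 0, c_1 = -2, c_2 = 4, c_3 = 3, c_4 = 2. Radius r = 2.
Part (a). Triangle bound: M_tri(r) = Σ_k |c_k| r^k
  = |0|·2^0 + |-2|·2^1 + |4|·2^2 + |3|·2^3 + |2|·2^4
  = 0 + 4 + 16 + 24 + 32 = 76.
This bounds M(r) := max_{|z|=r} |p(z)| from above; equality holds iff all terms c_k z^k can be made to align in phase at a single z on |z|=r.
Part (b). At z = 2 (real, on the circle |z| = r):
  p(2) = (0)·2^0 + (-2)·2^1 + (4)·2^2 + (3)·2^3 + (2)·2^4 = 68.
  |p(2)| = 68.
Check: |p(2)| = 68 ≤ 76 = M_tri(2). ✓ Equality does not hold at z = 2 (the coefficients have mixed signs, so the terms do not all align in phase there).

M_tri(2) = 76; |p(2)| = 68; equality at z=2: no.


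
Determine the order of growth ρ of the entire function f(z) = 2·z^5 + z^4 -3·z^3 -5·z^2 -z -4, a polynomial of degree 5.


|f(z)| ≤ Σ|c_k|·r^k = O(r^5) as r → ∞. Polynomial growth is O(e^{r^ε}) for every ε > 0 (since r^5/e^{r^ε} → 0), so ρ ≤ ε for all ε > 0, i.e. ρ = 0. Every nonconstant polynomial has order 0.
Therefore ρ = 0.

Order ρ = 0.


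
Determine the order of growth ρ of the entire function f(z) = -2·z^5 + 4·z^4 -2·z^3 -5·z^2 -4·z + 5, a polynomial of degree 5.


|f(z)| ≤ Σ|c_k|·r^k = O(r^5) as r → ∞. Polynomial growth is O(e^{r^ε}) for every ε > 0 (since r^5/e^{r^ε} → 0), so ρ ≤ ε for all ε > 0, i.e. ρ = 0. Every nonconstant polynomial has order 0.
Therefore ρ = 0.

Order ρ = 0.


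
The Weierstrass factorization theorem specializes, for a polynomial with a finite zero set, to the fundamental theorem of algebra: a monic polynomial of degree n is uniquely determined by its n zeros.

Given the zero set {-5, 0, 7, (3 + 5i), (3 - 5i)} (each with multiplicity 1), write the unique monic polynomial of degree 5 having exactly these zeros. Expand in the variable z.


The polynomial is p(z) = ∏_{α ∈ S} (z − α), where S = {-5, 0, 7, (3 + 5i), (3 - 5i)}.
Expanding the product yields: p(z) = z^5 -8·z^4 + 11·z^3 + 142·z^2 -1190·z.
Note conjugate pairs combine to real quadratics: (z − (3+5i))(z − (3−5i)) = z² − 6z + 34.
The resulting polynomial has degree 5 and real coefficients as required.

p(z) = z^5 -8·z^4 + 11·z^3 + 142·z^2 -1190·z.


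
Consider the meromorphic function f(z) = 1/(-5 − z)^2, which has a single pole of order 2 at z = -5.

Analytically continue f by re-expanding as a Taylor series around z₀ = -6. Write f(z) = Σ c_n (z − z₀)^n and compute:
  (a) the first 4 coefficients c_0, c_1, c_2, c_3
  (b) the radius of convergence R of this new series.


Let w = z − z₀, so z = z₀ + w.
Then -5 − z = -5 − (z₀ + w) = (-5 − z₀) − w = 1 − w.
f(z) = 1/(1 − w)^2 = (1/(1)^2) · (1 − w/(1))^{−2}.
By the binomial series (1−u)^{−2} = Σ_{n≥0} C(n+1, 1) u^n for |u|<1, with u = w/(1):
  c_n = C(n+1, 1) / (1)^(n+2).
  c_0 = 1/(1)^2 = 1.
  c_1 = 2/(1)^3 = 2.
  c_2 = 3/(1)^4 = 3.
  c_3 = 4/(1)^5 = 4.
The series is valid for |w/d| < 1, i.e. |z − z₀| < |d|.
Radius of convergence: R = |-5 − z₀| = |1| = 1 (distance from z₀ to the singularity z = -5).

c_0 = 1, c_1 = 2, c_2 = 3, c_3 = 4; R = 1.


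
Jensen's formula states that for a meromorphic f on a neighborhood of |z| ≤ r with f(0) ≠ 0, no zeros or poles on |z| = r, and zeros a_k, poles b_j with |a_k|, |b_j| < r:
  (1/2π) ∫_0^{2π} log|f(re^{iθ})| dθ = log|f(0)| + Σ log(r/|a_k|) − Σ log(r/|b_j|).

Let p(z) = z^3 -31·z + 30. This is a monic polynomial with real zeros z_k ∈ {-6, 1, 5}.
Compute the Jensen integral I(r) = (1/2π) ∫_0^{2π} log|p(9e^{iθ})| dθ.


Zeros: -6, 1, 5; r = 9.
Inside |z| < r: -6, 1, 5. Outside (|z| ≥ r): ∅.
p(0) = 30, so log|p(0)| = log(30) = 3.4012.
Apply Jensen: I(r) = log|p(0)| + Σ_k log(r/|z_k|), summed over zeros inside |z| < r.
  log(r/|z_k|) for z_k = -6: log(9/6) = 0.4055
  log(r/|z_k|) for z_k = 1: log(9/1) = 2.1972
  log(r/|z_k|) for z_k = 5: log(9/5) = 0.5878
Sum over inside zeros: 3.1905.
I(r) = log|p(0)| + (inside sum) = 3.4012 + 3.1905 = 6.5917.
Closed form (all zeros inside, monic): I(r) = n·log(r) = 3·log(9) = 6.5917. ✓

I(r) ≈ 6.5917.


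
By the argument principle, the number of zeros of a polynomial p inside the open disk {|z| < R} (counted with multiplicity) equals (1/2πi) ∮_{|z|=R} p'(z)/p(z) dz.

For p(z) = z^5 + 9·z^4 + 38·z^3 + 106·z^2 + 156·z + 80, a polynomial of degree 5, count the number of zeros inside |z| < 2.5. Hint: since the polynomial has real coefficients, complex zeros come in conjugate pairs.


The zeros of p are: -4, -1, (-1 + 3i), (-1 - 3i), -2.
Their magnitudes are: 4, 1, 3.162, 3.162, 2.
Zeros with |z| < R = 2.5: -1, -2.
Count = 2.
By the argument principle, (1/2πi) ∮_{|z|=R} p'(z)/p(z) dz equals exactly this count.

Number of zeros inside |z| < 2.5: 2.


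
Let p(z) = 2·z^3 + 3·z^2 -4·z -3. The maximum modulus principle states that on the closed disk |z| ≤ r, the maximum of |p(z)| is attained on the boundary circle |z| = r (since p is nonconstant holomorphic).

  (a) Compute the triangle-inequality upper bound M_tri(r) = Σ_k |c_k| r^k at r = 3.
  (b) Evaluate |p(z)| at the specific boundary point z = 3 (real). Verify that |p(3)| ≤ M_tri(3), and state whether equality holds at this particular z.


Coefficients: c_0 = -3, c_1 = -4, c_2 = 3, c_3 = 2. Radius r = 3.
Part (a). Triangle bound: M_tri(r) = Σ_k |c_k| r^k
  = |-3|·3^0 + |-4|·3^1 + |3|·3^2 + |2|·3^3
  = 3 + 12 + 27 + 54 = 96.
This bounds M(r) := max_{|z|=r} |p(z)| from above; equality holds iff all terms c_k z^k can be made to align in phase at a single z on |z|=r.
Part (b). At z = 3 (real, on the circle |z| = r):
  p(3) = (-3)·3^0 + (-4)·3^1 + (3)·3^2 + (2)·3^3 = 66.
  |p(3)| = 66.
Check: |p(3)| = 66 ≤ 96 = M_tri(3). ✓ Equality does not hold at z = 3 (the coefficients have mixed signs, so the terms do not all align in phase there).

M_tri(3) = 96; |p(3)| = 66; equality at z=3: no.


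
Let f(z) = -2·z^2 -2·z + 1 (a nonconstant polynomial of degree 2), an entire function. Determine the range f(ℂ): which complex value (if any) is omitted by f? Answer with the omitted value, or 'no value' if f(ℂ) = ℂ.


Little Picard bounds the complement of f(ℂ) to at most one point.
For every w ∈ ℂ, the equation p(z) − w = 0 is a nonconstant polynomial in z and hence has at least one root by the fundamental theorem of algebra. So p is surjective onto ℂ, omitting no value.

Omitted value: no value.


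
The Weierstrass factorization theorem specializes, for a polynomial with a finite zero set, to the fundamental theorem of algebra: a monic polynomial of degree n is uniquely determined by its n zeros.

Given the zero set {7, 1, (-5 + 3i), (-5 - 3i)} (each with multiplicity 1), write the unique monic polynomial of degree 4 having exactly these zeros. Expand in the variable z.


The polynomial is p(z) = ∏_{α ∈ S} (z − α), where S = {7, 1, (-5 + 3i), (-5 - 3i)}.
Expanding the product yields: p(z) = z^4 + 2·z^3 -39·z^2 -202·z + 238.
Note conjugate pairs combine to real quadratics: (z − (-5+3i))(z − (-5−3i)) = z² + 10z + 34.
The resulting polynomial has degree 4 and real coefficients as required.

p(z) = z^4 + 2·z^3 -39·z^2 -202·z + 238.


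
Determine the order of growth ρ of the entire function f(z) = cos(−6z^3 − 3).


Write cos(w) = (e^{iw} ± e^{−iw})/(2 or 2i), so |cos(w)| ≤ e^{|w|}. With w = −6z^3 − 3, |w| ≤ 6r^3 + 3 on |z|=r, giving M(r) ≤ e^{6r^3 + 3} and ρ ≤ 3. For the lower bound, choose z on |z|=r with -6z^3 purely imaginary of modulus 6r^3; then |cos(−6z^3 − 3)| grows like e^{6r^3}/2, so ρ ≥ 3. Hence ρ = 3.
Therefore ρ = 3.

Order ρ = 3.


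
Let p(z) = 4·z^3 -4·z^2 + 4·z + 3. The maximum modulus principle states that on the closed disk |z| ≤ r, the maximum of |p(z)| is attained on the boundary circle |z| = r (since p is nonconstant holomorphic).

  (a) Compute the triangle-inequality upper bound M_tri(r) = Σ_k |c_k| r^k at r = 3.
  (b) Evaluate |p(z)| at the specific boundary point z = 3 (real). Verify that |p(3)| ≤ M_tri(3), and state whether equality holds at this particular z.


Coefficients: c_0 = 3, c_1 = 4, c_2 = -4, c_3 = 4. Radius r = 3.
Part (a). Triangle bound: M_tri(r) = Σ_k |c_k| r^k
  = |3|·3^0 + |4|·3^1 + |-4|·3^2 + |4|·3^3
  = 3 + 12 + 36 + 108 = 159.
This bounds M(r) := max_{|z|=r} |p(z)| from above; equality holds iff all terms c_k z^k can be made to align in phase at a single z on |z|=r.
Part (b). At z = 3 (real, on the circle |z| = r):
  p(3) = (3)·3^0 + (4)·3^1 + (-4)·3^2 + (4)·3^3 = 87.
  |p(3)| = 87.
Check: |p(3)| = 87 ≤ 159 = M_tri(3). ✓ Equality does not hold at z = 3 (the coefficients have mixed signs, so the terms do not all align in phase there).

M_tri(3) = 159; |p(3)| = 87; equality at z=3: no.


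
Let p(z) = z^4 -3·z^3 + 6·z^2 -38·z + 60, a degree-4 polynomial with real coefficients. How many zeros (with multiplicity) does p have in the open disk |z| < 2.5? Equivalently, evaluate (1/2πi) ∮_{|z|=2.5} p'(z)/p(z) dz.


The zeros of p are: 3, (-1 + 3i), (-1 - 3i), 2.
Their magnitudes are: 3, 3.162, 3.162, 2.
Zeros with |z| < R = 2.5: 2.
Count = 1.
By the argument principle, (1/2πi) ∮_{|z|=R} p'(z)/p(z) dz equals exactly this count.

Number of zeros inside |z| < 2.5: 1.


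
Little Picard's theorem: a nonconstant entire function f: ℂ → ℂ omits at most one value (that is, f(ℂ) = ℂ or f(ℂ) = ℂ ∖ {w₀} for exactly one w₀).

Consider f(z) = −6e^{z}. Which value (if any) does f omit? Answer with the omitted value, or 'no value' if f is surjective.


Little Picard bounds the complement of f(ℂ) to at most one point.
e^{z} is never zero on ℂ, so -6·e^{z} takes every value in ℂ ∖ {0}. Adding 0 shifts the range to ℂ ∖ {0}. Thus f omits exactly the value 0.

Omitted value: 0.


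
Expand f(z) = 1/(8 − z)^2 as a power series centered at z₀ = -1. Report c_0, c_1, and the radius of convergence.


Let w = z − z₀, so z = z₀ + w.
Then 8 − z = 8 − (z₀ + w) = (8 − z₀) − w = 9 − w.
f(z) = 1/(9 − w)^2 = (1/(9)^2) · (1 − w/(9))^{−2}.
By the binomial series (1−u)^{−2} = Σ_{n≥0} C(n+1, 1) u^n for |u|<1, with u = w/(9):
  c_n = C(n+1, 1) / (9)^(n+2).
  c_0 = 1/(9)^2 = 1/81.
  c_1 = 2/(9)^3 = 2/729.
The series is valid for |w/d| < 1, i.e. |z − z₀| < |d|.
Radius of convergence: R = |8 − z₀| = |9| = 9 (distance from z₀ to the singularity z = 8).

c_0 = 1/81, c_1 = 2/729; R = 9.


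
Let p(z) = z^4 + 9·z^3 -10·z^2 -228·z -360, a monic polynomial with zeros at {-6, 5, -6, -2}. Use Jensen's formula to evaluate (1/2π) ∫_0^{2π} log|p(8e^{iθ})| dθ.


Zeros: -6, -6, -2, 5; r = 8.
Inside |z| < r: -6, -6, -2, 5. Outside (|z| ≥ r): ∅.
p(0) = -360, so log|p(0)| = log(360) = 5.8861.
Apply Jensen: I(r) = log|p(0)| + Σ_k log(r/|z_k|), summed over zeros inside |z| < r.
  log(r/|z_k|) for z_k = -6: log(8/6) = 0.2877
  log(r/|z_k|) for z_k = 5: log(8/5) = 0.4700
  log(r/|z_k|) for z_k = -6: log(8/6) = 0.2877
  log(r/|z_k|) for z_k = -2: log(8/2) = 1.3863
Sum over inside zeros: 2.4317.
I(r) = log|p(0)| + (inside sum) = 5.8861 + 2.4317 = 8.3178.
Closed form (all zeros inside, monic): I(r) = n·log(r) = 4·log(8) = 8.3178. ✓

I(r) ≈ 8.3178.


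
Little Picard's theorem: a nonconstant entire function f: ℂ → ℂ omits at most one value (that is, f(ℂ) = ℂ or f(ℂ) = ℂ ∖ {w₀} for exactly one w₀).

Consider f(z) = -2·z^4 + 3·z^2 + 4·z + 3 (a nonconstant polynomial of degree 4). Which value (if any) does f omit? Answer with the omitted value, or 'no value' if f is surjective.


Little Picard bounds the complement of f(ℂ) to at most one point.
For every w ∈ ℂ, the equation p(z) − w = 0 is a nonconstant polynomial in z and hence has at least one root by the fundamental theorem of algebra. So p is surjective onto ℂ, omitting no value.

Omitted value: no value.


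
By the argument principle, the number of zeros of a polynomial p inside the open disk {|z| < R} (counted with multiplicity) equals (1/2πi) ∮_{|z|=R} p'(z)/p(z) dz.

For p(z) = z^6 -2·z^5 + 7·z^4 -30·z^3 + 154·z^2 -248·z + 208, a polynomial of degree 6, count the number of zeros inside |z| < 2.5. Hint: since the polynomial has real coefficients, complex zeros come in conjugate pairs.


The zeros of p are: (2 + 2i), (2 - 2i), (-2 + 3i), (-2 - 3i), (1 + 1i), (1 - 1i).
Their magnitudes are: 2.828, 2.828, 3.606, 3.606, 1.414, 1.414.
Zeros with |z| < R = 2.5: (1 + 1i), (1 - 1i).
Count = 2.
By the argument principle, (1/2πi) ∮_{|z|=R} p'(z)/p(z) dz equals exactly this count.

Number of zeros inside |z| < 2.5: 2.


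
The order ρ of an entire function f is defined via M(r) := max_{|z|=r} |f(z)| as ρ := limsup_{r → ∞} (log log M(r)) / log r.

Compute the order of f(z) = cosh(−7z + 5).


cosh(w) is a linear combination of e^{iw} and e^{−iw} (or e^w, e^{−w} in the hyperbolic case), so |cosh(w)| ≤ e^{|w|}. With w = −7z + 5, |w| ≤ 7|z| + 5 = 7r + 5 on |z| = r, giving M(r) ≤ e^{7r + 5}, so ρ ≤ 1. On a suitable ray (z = it for sin/cos; z = t for sinh/cosh, t real → ∞), |cosh(−7z + 5)| grows like e^{7|t|}/2, so ρ ≥ 1. Hence ρ = 1.
Therefore ρ = 1.

Order ρ = 1.


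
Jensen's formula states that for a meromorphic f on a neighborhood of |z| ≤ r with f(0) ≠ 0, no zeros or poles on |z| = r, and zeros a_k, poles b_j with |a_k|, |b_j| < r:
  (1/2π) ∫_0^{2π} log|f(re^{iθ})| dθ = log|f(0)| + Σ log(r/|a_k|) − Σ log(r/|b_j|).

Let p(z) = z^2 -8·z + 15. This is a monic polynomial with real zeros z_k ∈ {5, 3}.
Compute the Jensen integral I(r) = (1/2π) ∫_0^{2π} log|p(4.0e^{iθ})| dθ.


Zeros: 3, 5; r = 4.0.
Inside |z| < r: 3. Outside (|z| ≥ r): 5.
p(0) = 15, so log|p(0)| = log(15) = 2.7081.
Apply Jensen: I(r) = log|p(0)| + Σ_k log(r/|z_k|), summed over zeros inside |z| < r.
  log(r/|z_k|) for z_k = 3: log(4.0/3) = 0.2877
  Outside zeros (5) contribute nothing to the Jensen sum.
Sum over inside zeros: 0.2877.
I(r) = log|p(0)| + (inside sum) = 2.7081 + 0.2877 = 2.9957.
Note: since some zeros are outside |z| ≤ r, the simplified n·log(r) form does NOT apply — only the inside zeros contribute.

I(r) ≈ 2.9957.


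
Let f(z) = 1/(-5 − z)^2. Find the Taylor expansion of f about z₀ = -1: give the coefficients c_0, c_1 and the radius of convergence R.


Let w = z − z₀, so z = z₀ + w.
Then -5 − z = -5 − (z₀ + w) = (-5 − z₀) − w = -4 − w.
f(z) = 1/(-4 − w)^2 = (1/(-4)^2) · (1 − w/(-4))^{−2}.
By the binomial series (1−u)^{−2} = Σ_{n≥0} C(n+1, 1) u^n for |u|<1, with u = w/(-4):
  c_n = C(n+1, 1) / (-4)^(n+2).
  c_0 = 1/(-4)^2 = 1/16.
  c_1 = 2/(-4)^3 = -1/32.
The series is valid for |w/d| < 1, i.e. |z − z₀| < |d|.
Radius of convergence: R = |-5 − z₀| = |-4| = 4 (distance from z₀ to the singularity z = -5).

c_0 = 1/16, c_1 = -1/32; R = 4.


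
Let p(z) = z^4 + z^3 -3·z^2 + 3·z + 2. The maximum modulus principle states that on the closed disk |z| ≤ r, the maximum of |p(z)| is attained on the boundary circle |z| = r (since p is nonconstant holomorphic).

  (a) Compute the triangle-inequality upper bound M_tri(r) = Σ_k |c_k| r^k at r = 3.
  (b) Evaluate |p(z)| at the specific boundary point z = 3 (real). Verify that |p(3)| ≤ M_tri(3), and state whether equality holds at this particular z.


Coefficients: c_0 = 2, c_1 = 3, c_2 = -3, c_3 = 1, c_4 = 1. Radius r = 3.
Part (a). Triangle bound: M_tri(r) = Σ_k |c_k| r^k
  = |2|·3^0 + |3|·3^1 + |-3|·3^2 + |1|·3^3 + |1|·3^4
  = 2 + 9 + 27 + 27 + 81 = 146.
This bounds M(r) := max_{|z|=r} |p(z)| from above; equality holds iff all terms c_k z^k can be made to align in phase at a single z on |z|=r.
Part (b). At z = 3 (real, on the circle |z| = r):
  p(3) = (2)·3^0 + (3)·3^1 + (-3)·3^2 + (1)·3^3 + (1)·3^4 = 92.
  |p(3)| = 92.
Check: |p(3)| = 92 ≤ 146 = M_tri(3). ✓ Equality does not hold at z = 3 (the coefficients have mixed signs, so the terms do not all align in phase there).

M_tri(3) = 146; |p(3)| = 92; equality at z=3: no.


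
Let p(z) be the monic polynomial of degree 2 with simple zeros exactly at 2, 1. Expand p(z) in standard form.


The polynomial is p(z) = ∏_{α ∈ S} (z − α), where S = {2, 1}.
Expanding the product yields: p(z) = z^2 -3·z + 2.
The resulting polynomial has degree 2 and real coefficients as required.

p(z) = z^2 -3·z + 2.


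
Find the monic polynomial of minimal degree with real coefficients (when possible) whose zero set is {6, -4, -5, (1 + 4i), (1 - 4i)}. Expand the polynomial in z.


The polynomial is p(z) = ∏_{α ∈ S} (z − α), where S = {6, -4, -5, (1 + 4i), (1 - 4i)}.
Expanding the product yields: p(z) = z^5 + z^4 -23·z^3 -z^2 -338·z -2040.
Note conjugate pairs combine to real quadratics: (z − (1+4i))(z − (1−4i)) = z² − 2z + 17.
The resulting polynomial has degree 5 and real coefficients as required.

p(z) = z^5 + z^4 -23·z^3 -z^2 -338·z -2040.


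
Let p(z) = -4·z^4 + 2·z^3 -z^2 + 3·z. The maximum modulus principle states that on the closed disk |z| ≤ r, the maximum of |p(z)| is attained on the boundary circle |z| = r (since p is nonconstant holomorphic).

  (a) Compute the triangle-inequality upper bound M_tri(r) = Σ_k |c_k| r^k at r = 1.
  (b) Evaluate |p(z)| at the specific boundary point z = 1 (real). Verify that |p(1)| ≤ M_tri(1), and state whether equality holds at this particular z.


Coefficients: c_0 = 0, c_1 = 3, c_2 = -1, c_3 = 2, c_4 = -4. Radius r = 1.
Part (a). Triangle bound: M_tri(r) = Σ_k |c_k| r^k
  = |0|·1^0 + |3|·1^1 + |-1|·1^2 + |2|·1^3 + |-4|·1^4
  = 0 + 3 + 1 + 2 + 4 = 10.
This bounds M(r) := max_{|z|=r} |p(z)| from above; equality holds iff all terms c_k z^k can be made to align in phase at a single z on |z|=r.
Part (b). At z = 1 (real, on the circle |z| = r):
  p(1) = (0)·1^0 + (3)·1^1 + (-1)·1^2 + (2)·1^3 + (-4)·1^4 = 0.
  |p(1)| = 0.
Check: |p(1)| = 0 ≤ 10 = M_tri(1). ✓ Equality does not hold at z = 1 (the coefficients have mixed signs, so the terms do not all align in phase there).

M_tri(1) = 10; |p(1)| = 0; equality at z=1: no.


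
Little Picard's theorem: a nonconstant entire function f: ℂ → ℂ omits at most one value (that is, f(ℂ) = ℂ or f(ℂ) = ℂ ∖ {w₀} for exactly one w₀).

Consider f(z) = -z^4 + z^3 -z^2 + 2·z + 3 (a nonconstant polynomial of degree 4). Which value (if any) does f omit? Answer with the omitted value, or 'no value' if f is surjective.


Little Picard bounds the complement of f(ℂ) to at most one point.
For every w ∈ ℂ, the equation p(z) − w = 0 is a nonconstant polynomial in z and hence has at least one root by the fundamental theorem of algebra. So p is surjective onto ℂ, omitting no value.

Omitted value: no value.
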